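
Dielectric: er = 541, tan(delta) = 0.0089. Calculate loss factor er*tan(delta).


Loss = 541 * 0.0089 = 4.815

4.815


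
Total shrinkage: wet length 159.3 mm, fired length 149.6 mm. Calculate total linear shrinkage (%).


TS = (159.3 - 149.6) / 159.3 * 100 = 6.09%

6.09


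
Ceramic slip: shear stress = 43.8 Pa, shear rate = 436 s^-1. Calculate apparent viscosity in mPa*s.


eta = tau/gamma * 1000 = 43.8/436 * 1000 = 100.5 mPa*s

100.5


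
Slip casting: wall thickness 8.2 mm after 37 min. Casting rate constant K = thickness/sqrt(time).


K = 8.2 / sqrt(37) = 8.2 / 6.0828 = 1.348 mm/min^0.5

1.348


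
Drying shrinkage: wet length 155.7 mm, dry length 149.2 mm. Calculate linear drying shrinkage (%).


DS = (155.7 - 149.2) / 155.7 * 100 = 4.17%

4.17


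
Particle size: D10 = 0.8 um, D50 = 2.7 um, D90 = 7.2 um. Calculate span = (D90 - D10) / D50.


Span = (7.2 - 0.8) / 2.7 = 6.4 / 2.7 = 2.37

2.37


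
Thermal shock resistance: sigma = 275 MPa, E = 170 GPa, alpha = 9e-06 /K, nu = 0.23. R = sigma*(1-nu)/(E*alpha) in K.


R = 275*(1-0.23)/(170*1000*9e-06) = 138 K

138


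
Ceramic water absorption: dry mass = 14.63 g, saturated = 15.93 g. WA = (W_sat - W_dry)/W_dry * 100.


WA = (15.93 - 14.63) / 14.63 * 100 = 8.89%

8.89


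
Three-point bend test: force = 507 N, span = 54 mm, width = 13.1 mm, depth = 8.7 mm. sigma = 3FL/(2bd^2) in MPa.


sigma = 3*507*54/(2*13.1*8.7^2) = 41.4 MPa

41.4


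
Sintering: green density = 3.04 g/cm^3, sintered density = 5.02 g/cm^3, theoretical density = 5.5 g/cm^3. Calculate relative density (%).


Relative = 5.02 / 5.5 * 100 = 91.3%

91.3


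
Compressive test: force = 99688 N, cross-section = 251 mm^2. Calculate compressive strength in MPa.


CS = 99688 / 251 = 397.2 MPa

397.2


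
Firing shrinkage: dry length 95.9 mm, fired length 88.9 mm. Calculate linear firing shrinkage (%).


FS = (95.9 - 88.9) / 95.9 * 100 = 7.3%

7.3


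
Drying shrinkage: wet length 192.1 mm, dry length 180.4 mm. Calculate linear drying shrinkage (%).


DS = (192.1 - 180.4) / 192.1 * 100 = 6.09%

6.09


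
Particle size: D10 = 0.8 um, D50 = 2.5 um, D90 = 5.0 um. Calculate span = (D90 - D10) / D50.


Span = (5.0 - 0.8) / 2.5 = 4.2 / 2.5 = 1.68

1.68


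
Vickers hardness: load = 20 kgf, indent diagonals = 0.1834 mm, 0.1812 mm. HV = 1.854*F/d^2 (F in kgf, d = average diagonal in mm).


d_avg = (0.1834+0.1812)/2 = 0.1823 mm
HV = 1.854*20/0.1823^2 = 1116

1116


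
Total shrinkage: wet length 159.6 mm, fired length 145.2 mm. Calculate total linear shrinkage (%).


TS = (159.6 - 145.2) / 159.6 * 100 = 9.02%

9.02


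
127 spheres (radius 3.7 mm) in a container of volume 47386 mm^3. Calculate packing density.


V_sphere = 4/3*pi*3.7^3 = 212.1748 mm^3
Total V = 127*212.1748 = 26946.1996 mm^3
PD = 26946.1996 / 47386 = 0.569

0.569


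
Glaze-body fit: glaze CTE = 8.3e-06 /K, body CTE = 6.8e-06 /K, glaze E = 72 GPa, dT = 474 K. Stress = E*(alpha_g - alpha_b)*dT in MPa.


Stress = 72*1000*(8.3e-06 - 6.8e-06)*474 = 51.2 MPa

51.2


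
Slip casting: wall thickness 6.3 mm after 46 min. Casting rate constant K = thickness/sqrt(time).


K = 6.3 / sqrt(46) = 6.3 / 6.7823 = 0.929 mm/min^0.5

0.929


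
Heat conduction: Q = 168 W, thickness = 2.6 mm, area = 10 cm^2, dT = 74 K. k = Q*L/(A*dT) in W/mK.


k = 168*2.6/1000/(10/10000*74) = 5.9 W/mK

5.9


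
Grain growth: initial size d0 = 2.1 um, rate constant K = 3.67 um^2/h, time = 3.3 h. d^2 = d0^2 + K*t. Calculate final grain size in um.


d^2 = 2.1^2 + 3.67*3.3 = 16.521
d = sqrt(16.521) = 4.06 um

4.06


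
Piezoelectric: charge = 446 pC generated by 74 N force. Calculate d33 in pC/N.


d33 = 446 / 74 = 6.0 pC/N

6.0


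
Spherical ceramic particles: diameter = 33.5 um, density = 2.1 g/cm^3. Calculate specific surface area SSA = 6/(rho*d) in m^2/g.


SSA = 6 / (2.1 * 33.5) = 0.085 m^2/g

0.085


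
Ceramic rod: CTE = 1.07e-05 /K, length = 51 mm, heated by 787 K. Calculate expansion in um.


dL = 1.07e-05 * 51 * 787 * 1000 = 429.466 um

429.466


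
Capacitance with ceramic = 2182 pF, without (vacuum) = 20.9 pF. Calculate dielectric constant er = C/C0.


er = 2182 / 20.9 = 104.4

104.4


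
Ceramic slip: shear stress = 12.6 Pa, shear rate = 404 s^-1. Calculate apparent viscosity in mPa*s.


eta = tau/gamma * 1000 = 12.6/404 * 1000 = 31.2 mPa*s

31.2


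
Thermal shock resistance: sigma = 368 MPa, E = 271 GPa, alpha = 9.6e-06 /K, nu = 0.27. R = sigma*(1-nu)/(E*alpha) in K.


R = 368*(1-0.27)/(271*1000*9.6e-06) = 103 K

103


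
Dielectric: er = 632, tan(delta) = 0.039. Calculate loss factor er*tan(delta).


Loss = 632 * 0.039 = 24.648

24.648


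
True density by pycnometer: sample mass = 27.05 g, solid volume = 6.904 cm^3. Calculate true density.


TD = 27.05 / 6.904 = 3.918 g/cm^3

3.918


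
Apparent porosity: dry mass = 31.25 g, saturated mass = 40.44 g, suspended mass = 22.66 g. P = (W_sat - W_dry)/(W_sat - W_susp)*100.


P = (40.44 - 31.25) / (40.44 - 22.66) * 100 = 9.19 / 17.78 * 100 = 51.7%

51.7


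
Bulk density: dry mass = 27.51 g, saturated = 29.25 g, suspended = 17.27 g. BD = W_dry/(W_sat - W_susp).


BD = 27.51 / (29.25 - 17.27) = 27.51 / 11.98 = 2.296 g/cm^3

2.296


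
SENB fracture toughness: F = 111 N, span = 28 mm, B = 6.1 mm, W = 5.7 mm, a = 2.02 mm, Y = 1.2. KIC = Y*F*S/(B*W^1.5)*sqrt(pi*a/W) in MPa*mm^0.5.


KIC = 1.2*111*28/(6.1*5.7^1.5)*sqrt(pi*2.02/5.7) = 47.41

47.41


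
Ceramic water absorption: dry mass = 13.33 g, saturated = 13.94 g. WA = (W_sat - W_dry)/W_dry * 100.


WA = (13.94 - 13.33) / 13.33 * 100 = 4.58%

4.58


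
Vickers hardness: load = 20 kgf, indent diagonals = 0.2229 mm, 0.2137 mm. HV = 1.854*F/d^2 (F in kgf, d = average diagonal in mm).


d_avg = (0.2229+0.2137)/2 = 0.2183 mm
HV = 1.854*20/0.2183^2 = 778

778


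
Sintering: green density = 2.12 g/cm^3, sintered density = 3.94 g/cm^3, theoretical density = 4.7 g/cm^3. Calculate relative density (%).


Relative = 3.94 / 4.7 * 100 = 83.8%

83.8


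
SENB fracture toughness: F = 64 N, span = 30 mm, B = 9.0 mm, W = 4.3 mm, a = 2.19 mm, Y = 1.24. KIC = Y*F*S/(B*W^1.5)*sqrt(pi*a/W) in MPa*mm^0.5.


KIC = 1.24*64*30/(9.0*4.3^1.5)*sqrt(pi*2.19/4.3) = 37.53

37.53


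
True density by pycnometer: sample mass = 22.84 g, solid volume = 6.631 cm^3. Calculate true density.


TD = 22.84 / 6.631 = 3.444 g/cm^3

3.444


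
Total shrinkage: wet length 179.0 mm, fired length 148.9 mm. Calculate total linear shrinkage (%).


TS = (179.0 - 148.9) / 179.0 * 100 = 16.82%

16.82


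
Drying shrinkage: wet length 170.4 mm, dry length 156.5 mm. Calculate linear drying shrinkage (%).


DS = (170.4 - 156.5) / 170.4 * 100 = 8.16%

8.16


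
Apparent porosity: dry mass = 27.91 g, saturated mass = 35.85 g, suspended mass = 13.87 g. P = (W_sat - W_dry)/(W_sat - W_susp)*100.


P = (35.85 - 27.91) / (35.85 - 13.87) * 100 = 7.94 / 21.98 * 100 = 36.1%

36.1


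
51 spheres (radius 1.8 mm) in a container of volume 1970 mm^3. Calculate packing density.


V_sphere = 4/3*pi*1.8^3 = 24.429 mm^3
Total V = 51*24.429 = 1245.879 mm^3
PD = 1245.879 / 1970 = 0.632

0.632


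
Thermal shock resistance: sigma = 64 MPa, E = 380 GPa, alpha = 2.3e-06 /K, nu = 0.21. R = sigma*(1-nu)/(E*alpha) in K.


R = 64*(1-0.21)/(380*1000*2.3e-06) = 58 K

58


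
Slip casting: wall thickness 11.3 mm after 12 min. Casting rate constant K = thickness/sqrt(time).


K = 11.3 / sqrt(12) = 11.3 / 3.4641 = 3.262 mm/min^0.5

3.262


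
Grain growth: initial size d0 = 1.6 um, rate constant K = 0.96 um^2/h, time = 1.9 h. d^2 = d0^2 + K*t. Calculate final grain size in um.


d^2 = 1.6^2 + 0.96*1.9 = 4.384
d = sqrt(4.384) = 2.09 um

2.09


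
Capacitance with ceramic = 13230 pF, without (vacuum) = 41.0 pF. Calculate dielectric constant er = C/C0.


er = 13230 / 41.0 = 322.68

322.68


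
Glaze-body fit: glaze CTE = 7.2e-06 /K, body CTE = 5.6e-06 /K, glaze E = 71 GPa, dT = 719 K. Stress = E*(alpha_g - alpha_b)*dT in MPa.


Stress = 71*1000*(7.2e-06 - 5.6e-06)*719 = 81.7 MPa

81.7


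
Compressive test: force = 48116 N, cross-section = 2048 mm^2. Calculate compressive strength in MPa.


CS = 48116 / 2048 = 23.5 MPa

23.5


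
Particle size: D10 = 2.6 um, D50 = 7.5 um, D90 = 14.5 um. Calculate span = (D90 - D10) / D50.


Span = (14.5 - 2.6) / 7.5 = 11.9 / 7.5 = 1.587

1.587


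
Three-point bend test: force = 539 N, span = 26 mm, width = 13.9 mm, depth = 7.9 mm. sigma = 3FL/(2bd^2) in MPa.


sigma = 3*539*26/(2*13.9*7.9^2) = 24.2 MPa

24.2


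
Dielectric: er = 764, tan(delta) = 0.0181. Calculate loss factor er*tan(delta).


Loss = 764 * 0.0181 = 13.828

13.828


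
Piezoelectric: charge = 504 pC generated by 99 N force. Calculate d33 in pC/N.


d33 = 504 / 99 = 5.1 pC/N

5.1


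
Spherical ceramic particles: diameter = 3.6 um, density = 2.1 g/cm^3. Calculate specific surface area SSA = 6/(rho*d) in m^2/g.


SSA = 6 / (2.1 * 3.6) = 0.794 m^2/g

0.794


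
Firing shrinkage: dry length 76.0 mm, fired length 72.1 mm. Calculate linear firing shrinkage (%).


FS = (76.0 - 72.1) / 76.0 * 100 = 5.13%

5.13


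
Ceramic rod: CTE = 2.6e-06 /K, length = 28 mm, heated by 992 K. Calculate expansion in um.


dL = 2.6e-06 * 28 * 992 * 1000 = 72.218 um

72.218


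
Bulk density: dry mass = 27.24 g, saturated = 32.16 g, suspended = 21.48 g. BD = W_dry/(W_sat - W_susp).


BD = 27.24 / (32.16 - 21.48) = 27.24 / 10.68 = 2.551 g/cm^3

2.551


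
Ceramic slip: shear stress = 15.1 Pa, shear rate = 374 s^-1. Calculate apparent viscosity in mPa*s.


eta = tau/gamma * 1000 = 15.1/374 * 1000 = 40.4 mPa*s

40.4


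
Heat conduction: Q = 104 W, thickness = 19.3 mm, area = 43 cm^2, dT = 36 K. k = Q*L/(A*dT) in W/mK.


k = 104*19.3/1000/(43/10000*36) = 12.97 W/mK

12.97


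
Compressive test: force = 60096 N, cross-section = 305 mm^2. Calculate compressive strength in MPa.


CS = 60096 / 305 = 197.0 MPa

197.0


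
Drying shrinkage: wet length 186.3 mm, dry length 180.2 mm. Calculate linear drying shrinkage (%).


DS = (186.3 - 180.2) / 186.3 * 100 = 3.27%

3.27


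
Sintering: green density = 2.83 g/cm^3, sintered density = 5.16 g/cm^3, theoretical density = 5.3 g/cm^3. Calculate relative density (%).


Relative = 5.16 / 5.3 * 100 = 97.4%

97.4


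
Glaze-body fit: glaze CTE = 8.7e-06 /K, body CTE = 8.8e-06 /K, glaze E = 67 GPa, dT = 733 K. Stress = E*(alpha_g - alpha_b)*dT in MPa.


Stress = 67*1000*(8.7e-06 - 8.8e-06)*733 = -4.9 MPa

-4.9


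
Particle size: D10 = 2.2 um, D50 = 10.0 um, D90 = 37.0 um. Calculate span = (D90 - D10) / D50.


Span = (37.0 - 2.2) / 10.0 = 34.8 / 10.0 = 3.48

3.48


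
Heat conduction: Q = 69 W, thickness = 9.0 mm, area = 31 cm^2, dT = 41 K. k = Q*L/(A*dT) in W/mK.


k = 69*9.0/1000/(31/10000*41) = 4.89 W/mK

4.89


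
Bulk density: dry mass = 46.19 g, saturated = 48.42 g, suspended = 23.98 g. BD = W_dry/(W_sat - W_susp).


BD = 46.19 / (48.42 - 23.98) = 46.19 / 24.44 = 1.89 g/cm^3

1.89


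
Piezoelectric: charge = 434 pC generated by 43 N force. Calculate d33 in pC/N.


d33 = 434 / 43 = 10.1 pC/N

10.1


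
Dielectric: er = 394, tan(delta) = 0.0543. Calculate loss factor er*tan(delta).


Loss = 394 * 0.0543 = 21.394

21.394


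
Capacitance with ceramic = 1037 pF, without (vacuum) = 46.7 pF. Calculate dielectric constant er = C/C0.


er = 1037 / 46.7 = 22.21

22.21


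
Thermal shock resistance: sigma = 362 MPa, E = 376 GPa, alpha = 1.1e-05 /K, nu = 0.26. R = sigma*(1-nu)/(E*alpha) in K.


R = 362*(1-0.26)/(376*1000*1.1e-05) = 65 K

65


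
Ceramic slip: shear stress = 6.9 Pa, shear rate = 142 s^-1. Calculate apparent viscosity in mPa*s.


eta = tau/gamma * 1000 = 6.9/142 * 1000 = 48.6 mPa*s

48.6


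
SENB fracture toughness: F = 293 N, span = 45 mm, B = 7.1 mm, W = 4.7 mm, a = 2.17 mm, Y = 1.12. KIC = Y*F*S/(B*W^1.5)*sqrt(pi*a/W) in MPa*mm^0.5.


KIC = 1.12*293*45/(7.1*4.7^1.5)*sqrt(pi*2.17/4.7) = 245.84

245.84


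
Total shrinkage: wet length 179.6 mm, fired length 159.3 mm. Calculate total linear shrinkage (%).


TS = (179.6 - 159.3) / 179.6 * 100 = 11.3%

11.3


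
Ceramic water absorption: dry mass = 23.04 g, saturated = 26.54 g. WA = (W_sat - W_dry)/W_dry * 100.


WA = (26.54 - 23.04) / 23.04 * 100 = 15.19%

15.19


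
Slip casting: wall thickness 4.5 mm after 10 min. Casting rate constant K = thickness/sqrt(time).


K = 4.5 / sqrt(10) = 4.5 / 3.1623 = 1.423 mm/min^0.5

1.423


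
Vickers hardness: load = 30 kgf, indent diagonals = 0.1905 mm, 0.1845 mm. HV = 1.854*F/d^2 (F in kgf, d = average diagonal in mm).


d_avg = (0.1905+0.1845)/2 = 0.1875 mm
HV = 1.854*30/0.1875^2 = 1582

1582


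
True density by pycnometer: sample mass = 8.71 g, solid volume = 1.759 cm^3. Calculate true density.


TD = 8.71 / 1.759 = 4.952 g/cm^3

4.952


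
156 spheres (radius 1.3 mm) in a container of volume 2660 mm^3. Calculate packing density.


V_sphere = 4/3*pi*1.3^3 = 9.2028 mm^3
Total V = 156*9.2028 = 1435.6368 mm^3
PD = 1435.6368 / 2660 = 0.54

0.54


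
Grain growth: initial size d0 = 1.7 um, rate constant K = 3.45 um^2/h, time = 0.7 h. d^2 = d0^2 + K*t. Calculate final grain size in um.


d^2 = 1.7^2 + 3.45*0.7 = 5.305
d = sqrt(5.305) = 2.3 um

2.3


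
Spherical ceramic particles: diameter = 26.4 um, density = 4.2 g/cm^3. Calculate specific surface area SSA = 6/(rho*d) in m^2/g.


SSA = 6 / (4.2 * 26.4) = 0.054 m^2/g

0.054


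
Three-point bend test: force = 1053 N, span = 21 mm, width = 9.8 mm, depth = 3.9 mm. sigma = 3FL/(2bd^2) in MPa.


sigma = 3*1053*21/(2*9.8*3.9^2) = 222.5 MPa

222.5


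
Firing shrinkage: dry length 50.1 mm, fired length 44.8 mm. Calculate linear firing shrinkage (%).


FS = (50.1 - 44.8) / 50.1 * 100 = 10.58%

10.58


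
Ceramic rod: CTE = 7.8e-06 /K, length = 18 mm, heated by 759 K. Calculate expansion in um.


dL = 7.8e-06 * 18 * 759 * 1000 = 106.564 um

106.564


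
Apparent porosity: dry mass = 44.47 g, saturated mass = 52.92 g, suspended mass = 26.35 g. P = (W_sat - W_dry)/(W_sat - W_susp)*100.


P = (52.92 - 44.47) / (52.92 - 26.35) * 100 = 8.45 / 26.57 * 100 = 31.8%

31.8


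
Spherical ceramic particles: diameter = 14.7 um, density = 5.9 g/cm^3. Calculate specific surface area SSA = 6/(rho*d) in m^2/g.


SSA = 6 / (5.9 * 14.7) = 0.069 m^2/g

0.069


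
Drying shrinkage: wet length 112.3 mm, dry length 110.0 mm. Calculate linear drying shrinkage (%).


DS = (112.3 - 110.0) / 112.3 * 100 = 2.05%

2.05


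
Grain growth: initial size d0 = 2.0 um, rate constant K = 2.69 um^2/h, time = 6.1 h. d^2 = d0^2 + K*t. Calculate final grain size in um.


d^2 = 2.0^2 + 2.69*6.1 = 20.409
d = sqrt(20.409) = 4.52 um

4.52


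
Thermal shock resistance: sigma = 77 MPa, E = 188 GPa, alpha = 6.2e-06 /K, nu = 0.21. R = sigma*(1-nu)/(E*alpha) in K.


R = 77*(1-0.21)/(188*1000*6.2e-06) = 52 K

52


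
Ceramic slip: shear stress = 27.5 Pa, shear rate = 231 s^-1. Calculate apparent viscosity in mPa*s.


eta = tau/gamma * 1000 = 27.5/231 * 1000 = 119.0 mPa*s

119.0


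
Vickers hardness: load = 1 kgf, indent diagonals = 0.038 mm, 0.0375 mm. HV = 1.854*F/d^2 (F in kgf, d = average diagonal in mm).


d_avg = (0.038+0.0375)/2 = 0.03775 mm
HV = 1.854*1/0.03775^2 = 1301

1301


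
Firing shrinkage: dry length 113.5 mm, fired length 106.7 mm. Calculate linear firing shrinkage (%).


FS = (113.5 - 106.7) / 113.5 * 100 = 5.99%

5.99


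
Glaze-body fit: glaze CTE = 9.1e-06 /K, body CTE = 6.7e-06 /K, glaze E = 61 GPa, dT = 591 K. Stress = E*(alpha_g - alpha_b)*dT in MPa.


Stress = 61*1000*(9.1e-06 - 6.7e-06)*591 = 86.5 MPa

86.5


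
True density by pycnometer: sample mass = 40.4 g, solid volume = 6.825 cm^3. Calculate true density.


TD = 40.4 / 6.825 = 5.919 g/cm^3

5.919


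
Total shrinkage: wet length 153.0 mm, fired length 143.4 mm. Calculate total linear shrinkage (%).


TS = (153.0 - 143.4) / 153.0 * 100 = 6.27%

6.27


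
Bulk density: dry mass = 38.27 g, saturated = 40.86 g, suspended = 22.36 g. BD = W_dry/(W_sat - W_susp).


BD = 38.27 / (40.86 - 22.36) = 38.27 / 18.5 = 2.069 g/cm^3

2.069


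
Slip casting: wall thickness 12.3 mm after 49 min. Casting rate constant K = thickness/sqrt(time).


K = 12.3 / sqrt(49) = 12.3 / 7.0 = 1.757 mm/min^0.5

1.757


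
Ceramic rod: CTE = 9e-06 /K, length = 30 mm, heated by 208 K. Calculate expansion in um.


dL = 9e-06 * 30 * 208 * 1000 = 56.16 um

56.16


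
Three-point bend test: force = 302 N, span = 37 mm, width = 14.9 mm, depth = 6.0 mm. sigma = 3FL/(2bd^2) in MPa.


sigma = 3*302*37/(2*14.9*6.0^2) = 31.2 MPa

31.2


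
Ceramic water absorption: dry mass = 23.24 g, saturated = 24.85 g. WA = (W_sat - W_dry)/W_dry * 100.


WA = (24.85 - 23.24) / 23.24 * 100 = 6.93%

6.93


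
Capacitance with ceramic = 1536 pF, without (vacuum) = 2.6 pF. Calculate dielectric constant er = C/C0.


er = 1536 / 2.6 = 590.77

590.77


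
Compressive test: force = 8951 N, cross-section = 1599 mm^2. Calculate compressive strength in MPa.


CS = 8951 / 1599 = 5.6 MPa

5.6


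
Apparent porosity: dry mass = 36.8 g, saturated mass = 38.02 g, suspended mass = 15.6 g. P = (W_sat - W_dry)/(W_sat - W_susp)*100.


P = (38.02 - 36.8) / (38.02 - 15.6) * 100 = 1.22 / 22.42 * 100 = 5.4%

5.4


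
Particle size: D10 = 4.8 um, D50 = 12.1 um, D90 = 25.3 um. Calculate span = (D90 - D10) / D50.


Span = (25.3 - 4.8) / 12.1 = 20.5 / 12.1 = 1.694

1.694


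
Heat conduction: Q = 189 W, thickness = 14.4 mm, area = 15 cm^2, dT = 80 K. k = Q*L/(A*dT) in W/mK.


k = 189*14.4/1000/(15/10000*80) = 22.68 W/mK

22.68


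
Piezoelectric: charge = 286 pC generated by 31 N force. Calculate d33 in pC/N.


d33 = 286 / 31 = 9.2 pC/N

9.2


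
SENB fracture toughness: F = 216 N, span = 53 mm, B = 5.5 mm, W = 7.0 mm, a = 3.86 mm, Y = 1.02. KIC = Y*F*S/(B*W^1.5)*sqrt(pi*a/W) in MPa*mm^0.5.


KIC = 1.02*216*53/(5.5*7.0^1.5)*sqrt(pi*3.86/7.0) = 150.88

150.88


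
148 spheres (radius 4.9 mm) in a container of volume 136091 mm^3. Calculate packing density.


V_sphere = 4/3*pi*4.9^3 = 492.807 mm^3
Total V = 148*492.807 = 72935.436 mm^3
PD = 72935.436 / 136091 = 0.536

0.536


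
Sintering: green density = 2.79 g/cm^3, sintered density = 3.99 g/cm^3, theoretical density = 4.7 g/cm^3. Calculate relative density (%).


Relative = 3.99 / 4.7 * 100 = 84.9%

84.9


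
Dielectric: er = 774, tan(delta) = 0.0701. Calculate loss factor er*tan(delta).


Loss = 774 * 0.0701 = 54.257

54.257


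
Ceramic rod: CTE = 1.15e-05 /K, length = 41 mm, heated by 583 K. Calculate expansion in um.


dL = 1.15e-05 * 41 * 583 * 1000 = 274.885 um

274.885


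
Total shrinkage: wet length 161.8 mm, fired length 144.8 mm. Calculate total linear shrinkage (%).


TS = (161.8 - 144.8) / 161.8 * 100 = 10.51%

10.51


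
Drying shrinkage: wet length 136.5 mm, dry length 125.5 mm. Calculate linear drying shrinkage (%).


DS = (136.5 - 125.5) / 136.5 * 100 = 8.06%

8.06


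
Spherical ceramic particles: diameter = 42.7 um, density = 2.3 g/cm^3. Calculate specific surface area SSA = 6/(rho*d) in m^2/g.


SSA = 6 / (2.3 * 42.7) = 0.061 m^2/g

0.061


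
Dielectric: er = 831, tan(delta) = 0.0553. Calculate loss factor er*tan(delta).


Loss = 831 * 0.0553 = 45.954

45.954


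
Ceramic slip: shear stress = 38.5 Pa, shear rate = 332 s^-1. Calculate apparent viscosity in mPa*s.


eta = tau/gamma * 1000 = 38.5/332 * 1000 = 116.0 mPa*s

116.0


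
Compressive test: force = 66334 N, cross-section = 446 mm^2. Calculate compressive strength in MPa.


CS = 66334 / 446 = 148.7 MPa

148.7


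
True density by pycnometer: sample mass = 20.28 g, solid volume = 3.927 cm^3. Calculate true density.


TD = 20.28 / 3.927 = 5.164 g/cm^3

5.164


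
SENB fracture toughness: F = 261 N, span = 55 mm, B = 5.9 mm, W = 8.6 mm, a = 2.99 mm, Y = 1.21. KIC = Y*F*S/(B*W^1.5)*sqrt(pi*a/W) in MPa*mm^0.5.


KIC = 1.21*261*55/(5.9*8.6^1.5)*sqrt(pi*2.99/8.6) = 122.0

122.0


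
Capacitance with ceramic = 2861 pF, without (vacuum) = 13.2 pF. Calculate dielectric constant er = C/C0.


er = 2861 / 13.2 = 216.74

216.74


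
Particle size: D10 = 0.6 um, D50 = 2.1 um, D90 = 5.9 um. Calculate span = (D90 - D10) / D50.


Span = (5.9 - 0.6) / 2.1 = 5.3 / 2.1 = 2.524

2.524


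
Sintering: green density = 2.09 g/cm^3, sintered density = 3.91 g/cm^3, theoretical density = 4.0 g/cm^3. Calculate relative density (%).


Relative = 3.91 / 4.0 * 100 = 97.8%

97.8


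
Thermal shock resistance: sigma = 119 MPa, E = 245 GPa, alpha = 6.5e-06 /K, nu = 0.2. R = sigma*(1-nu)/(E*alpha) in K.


R = 119*(1-0.2)/(245*1000*6.5e-06) = 60 K

60


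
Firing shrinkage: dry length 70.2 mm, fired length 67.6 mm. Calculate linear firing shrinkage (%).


FS = (70.2 - 67.6) / 70.2 * 100 = 3.7%

3.7


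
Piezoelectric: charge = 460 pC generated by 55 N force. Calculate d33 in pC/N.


d33 = 460 / 55 = 8.4 pC/N

8.4


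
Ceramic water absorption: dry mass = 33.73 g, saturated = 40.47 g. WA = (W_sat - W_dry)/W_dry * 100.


WA = (40.47 - 33.73) / 33.73 * 100 = 19.98%

19.98


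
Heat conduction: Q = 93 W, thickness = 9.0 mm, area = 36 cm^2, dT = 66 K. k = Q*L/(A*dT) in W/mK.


k = 93*9.0/1000/(36/10000*66) = 3.52 W/mK

3.52


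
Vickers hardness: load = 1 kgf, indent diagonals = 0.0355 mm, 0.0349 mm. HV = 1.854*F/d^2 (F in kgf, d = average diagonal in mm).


d_avg = (0.0355+0.0349)/2 = 0.0352 mm
HV = 1.854*1/0.0352^2 = 1496

1496


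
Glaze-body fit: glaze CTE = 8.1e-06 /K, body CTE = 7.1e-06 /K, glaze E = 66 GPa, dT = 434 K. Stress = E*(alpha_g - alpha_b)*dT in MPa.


Stress = 66*1000*(8.1e-06 - 7.1e-06)*434 = 28.6 MPa

28.6


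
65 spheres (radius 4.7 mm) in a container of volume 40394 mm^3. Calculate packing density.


V_sphere = 4/3*pi*4.7^3 = 434.8928 mm^3
Total V = 65*434.8928 = 28268.032 mm^3
PD = 28268.032 / 40394 = 0.7

0.7


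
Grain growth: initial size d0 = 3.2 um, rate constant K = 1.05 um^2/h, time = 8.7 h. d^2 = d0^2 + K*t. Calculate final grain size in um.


d^2 = 3.2^2 + 1.05*8.7 = 19.375
d = sqrt(19.375) = 4.4 um

4.4


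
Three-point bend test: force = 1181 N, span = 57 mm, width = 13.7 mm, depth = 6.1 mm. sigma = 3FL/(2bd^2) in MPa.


sigma = 3*1181*57/(2*13.7*6.1^2) = 198.1 MPa

198.1


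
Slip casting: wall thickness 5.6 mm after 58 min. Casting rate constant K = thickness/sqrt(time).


K = 5.6 / sqrt(58) = 5.6 / 7.6158 = 0.735 mm/min^0.5

0.735


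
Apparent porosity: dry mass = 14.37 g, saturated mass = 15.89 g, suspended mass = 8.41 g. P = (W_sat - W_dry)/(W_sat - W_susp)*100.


P = (15.89 - 14.37) / (15.89 - 8.41) * 100 = 1.52 / 7.48 * 100 = 20.3%

20.3


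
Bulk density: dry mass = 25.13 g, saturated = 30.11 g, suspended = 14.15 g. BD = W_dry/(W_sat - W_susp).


BD = 25.13 / (30.11 - 14.15) = 25.13 / 15.96 = 1.575 g/cm^3

1.575


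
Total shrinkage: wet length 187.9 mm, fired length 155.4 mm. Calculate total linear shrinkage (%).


TS = (187.9 - 155.4) / 187.9 * 100 = 17.3%

17.3


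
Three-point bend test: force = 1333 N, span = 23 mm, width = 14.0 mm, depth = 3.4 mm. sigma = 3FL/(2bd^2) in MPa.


sigma = 3*1333*23/(2*14.0*3.4^2) = 284.2 MPa

284.2


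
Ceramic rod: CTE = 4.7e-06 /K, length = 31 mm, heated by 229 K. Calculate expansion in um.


dL = 4.7e-06 * 31 * 229 * 1000 = 33.365 um

33.365


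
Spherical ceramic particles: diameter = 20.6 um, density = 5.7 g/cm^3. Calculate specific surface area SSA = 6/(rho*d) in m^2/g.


SSA = 6 / (5.7 * 20.6) = 0.051 m^2/g

0.051


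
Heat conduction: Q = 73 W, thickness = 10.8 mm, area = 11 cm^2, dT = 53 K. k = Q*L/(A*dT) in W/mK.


k = 73*10.8/1000/(11/10000*53) = 13.52 W/mK

13.52


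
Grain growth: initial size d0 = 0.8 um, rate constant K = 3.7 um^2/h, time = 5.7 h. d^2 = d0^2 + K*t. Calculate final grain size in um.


d^2 = 0.8^2 + 3.7*5.7 = 21.73
d = sqrt(21.73) = 4.66 um

4.66


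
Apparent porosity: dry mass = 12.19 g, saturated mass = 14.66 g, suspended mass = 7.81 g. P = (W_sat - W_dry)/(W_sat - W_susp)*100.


P = (14.66 - 12.19) / (14.66 - 7.81) * 100 = 2.47 / 6.85 * 100 = 36.1%

36.1


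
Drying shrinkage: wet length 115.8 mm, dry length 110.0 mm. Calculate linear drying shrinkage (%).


DS = (115.8 - 110.0) / 115.8 * 100 = 5.01%

5.01


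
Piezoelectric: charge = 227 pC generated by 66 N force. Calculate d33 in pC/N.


d33 = 227 / 66 = 3.4 pC/N

3.4


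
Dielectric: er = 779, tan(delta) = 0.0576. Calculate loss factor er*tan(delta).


Loss = 779 * 0.0576 = 44.87

44.87


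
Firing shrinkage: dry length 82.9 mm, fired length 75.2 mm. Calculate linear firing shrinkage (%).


FS = (82.9 - 75.2) / 82.9 * 100 = 9.29%

9.29


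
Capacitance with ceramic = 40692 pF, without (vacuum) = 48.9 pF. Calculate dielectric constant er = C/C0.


er = 40692 / 48.9 = 832.15

832.15


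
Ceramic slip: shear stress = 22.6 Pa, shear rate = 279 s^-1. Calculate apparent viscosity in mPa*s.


eta = tau/gamma * 1000 = 22.6/279 * 1000 = 81.0 mPa*s

81.0


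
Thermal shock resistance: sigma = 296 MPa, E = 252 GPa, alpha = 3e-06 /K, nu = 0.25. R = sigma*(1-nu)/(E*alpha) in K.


R = 296*(1-0.25)/(252*1000*3e-06) = 294 K

294


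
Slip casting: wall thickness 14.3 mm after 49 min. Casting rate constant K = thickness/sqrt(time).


K = 14.3 / sqrt(49) = 14.3 / 7.0 = 2.043 mm/min^0.5

2.043


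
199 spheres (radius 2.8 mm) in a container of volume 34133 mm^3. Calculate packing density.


V_sphere = 4/3*pi*2.8^3 = 91.9523 mm^3
Total V = 199*91.9523 = 18298.5077 mm^3
PD = 18298.5077 / 34133 = 0.536

0.536


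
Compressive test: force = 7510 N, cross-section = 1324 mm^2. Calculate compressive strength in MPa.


CS = 7510 / 1324 = 5.7 MPa

5.7


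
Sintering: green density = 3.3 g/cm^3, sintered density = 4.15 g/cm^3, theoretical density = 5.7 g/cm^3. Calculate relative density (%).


Relative = 4.15 / 5.7 * 100 = 72.8%

72.8


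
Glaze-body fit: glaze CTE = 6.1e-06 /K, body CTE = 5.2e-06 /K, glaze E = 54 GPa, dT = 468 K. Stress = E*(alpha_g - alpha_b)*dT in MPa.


Stress = 54*1000*(6.1e-06 - 5.2e-06)*468 = 22.7 MPa

22.7


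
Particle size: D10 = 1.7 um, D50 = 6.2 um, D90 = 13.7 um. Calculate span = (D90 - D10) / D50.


Span = (13.7 - 1.7) / 6.2 = 12.0 / 6.2 = 1.935

1.935


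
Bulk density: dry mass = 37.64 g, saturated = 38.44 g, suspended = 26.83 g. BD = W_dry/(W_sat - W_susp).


BD = 37.64 / (38.44 - 26.83) = 37.64 / 11.61 = 3.242 g/cm^3

3.242


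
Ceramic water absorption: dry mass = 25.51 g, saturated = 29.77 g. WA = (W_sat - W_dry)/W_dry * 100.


WA = (29.77 - 25.51) / 25.51 * 100 = 16.7%

16.7


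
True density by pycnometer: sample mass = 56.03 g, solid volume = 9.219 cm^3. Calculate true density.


TD = 56.03 / 9.219 = 6.078 g/cm^3

6.078


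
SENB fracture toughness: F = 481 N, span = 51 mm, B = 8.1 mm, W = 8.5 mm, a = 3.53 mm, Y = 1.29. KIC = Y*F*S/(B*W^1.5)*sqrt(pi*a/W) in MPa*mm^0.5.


KIC = 1.29*481*51/(8.1*8.5^1.5)*sqrt(pi*3.53/8.5) = 180.07

180.07


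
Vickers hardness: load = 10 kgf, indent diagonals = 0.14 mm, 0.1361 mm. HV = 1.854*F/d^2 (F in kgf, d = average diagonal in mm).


d_avg = (0.14+0.1361)/2 = 0.13805 mm
HV = 1.854*10/0.13805^2 = 973

973


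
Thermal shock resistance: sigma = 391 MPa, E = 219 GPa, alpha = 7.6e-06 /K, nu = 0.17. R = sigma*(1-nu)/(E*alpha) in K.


R = 391*(1-0.17)/(219*1000*7.6e-06) = 195 K

195


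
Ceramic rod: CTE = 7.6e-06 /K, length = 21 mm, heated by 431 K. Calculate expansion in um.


dL = 7.6e-06 * 21 * 431 * 1000 = 68.788 um

68.788


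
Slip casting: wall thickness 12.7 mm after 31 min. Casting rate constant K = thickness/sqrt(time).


K = 12.7 / sqrt(31) = 12.7 / 5.5678 = 2.281 mm/min^0.5

2.281


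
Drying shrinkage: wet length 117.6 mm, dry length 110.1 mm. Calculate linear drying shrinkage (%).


DS = (117.6 - 110.1) / 117.6 * 100 = 6.38%

6.38


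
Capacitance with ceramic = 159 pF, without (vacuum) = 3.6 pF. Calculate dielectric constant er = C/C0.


er = 159 / 3.6 = 44.17

44.17


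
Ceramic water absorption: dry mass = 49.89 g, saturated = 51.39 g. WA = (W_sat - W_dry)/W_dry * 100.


WA = (51.39 - 49.89) / 49.89 * 100 = 3.01%

3.01


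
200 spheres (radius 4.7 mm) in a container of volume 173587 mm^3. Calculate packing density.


V_sphere = 4/3*pi*4.7^3 = 434.8928 mm^3
Total V = 200*434.8928 = 86978.56 mm^3
PD = 86978.56 / 173587 = 0.501

0.501


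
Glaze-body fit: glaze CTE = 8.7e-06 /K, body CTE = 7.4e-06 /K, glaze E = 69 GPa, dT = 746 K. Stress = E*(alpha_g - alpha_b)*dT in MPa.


Stress = 69*1000*(8.7e-06 - 7.4e-06)*746 = 66.9 MPa

66.9


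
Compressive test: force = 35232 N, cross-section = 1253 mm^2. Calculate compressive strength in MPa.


CS = 35232 / 1253 = 28.1 MPa

28.1


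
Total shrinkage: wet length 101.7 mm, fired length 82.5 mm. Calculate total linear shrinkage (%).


TS = (101.7 - 82.5) / 101.7 * 100 = 18.88%

18.88


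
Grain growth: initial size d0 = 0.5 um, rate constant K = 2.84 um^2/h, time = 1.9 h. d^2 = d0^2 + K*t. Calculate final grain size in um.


d^2 = 0.5^2 + 2.84*1.9 = 5.646
d = sqrt(5.646) = 2.38 um

2.38


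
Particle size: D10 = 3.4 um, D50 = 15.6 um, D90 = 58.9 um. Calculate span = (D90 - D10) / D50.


Span = (58.9 - 3.4) / 15.6 = 55.5 / 15.6 = 3.558

3.558


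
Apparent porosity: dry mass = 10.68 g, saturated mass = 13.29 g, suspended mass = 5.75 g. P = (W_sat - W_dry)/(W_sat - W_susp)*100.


P = (13.29 - 10.68) / (13.29 - 5.75) * 100 = 2.61 / 7.54 * 100 = 34.6%

34.6


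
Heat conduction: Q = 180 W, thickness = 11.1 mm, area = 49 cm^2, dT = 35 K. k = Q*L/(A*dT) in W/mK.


k = 180*11.1/1000/(49/10000*35) = 11.65 W/mK

11.65


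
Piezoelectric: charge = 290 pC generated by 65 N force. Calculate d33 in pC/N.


d33 = 290 / 65 = 4.5 pC/N

4.5


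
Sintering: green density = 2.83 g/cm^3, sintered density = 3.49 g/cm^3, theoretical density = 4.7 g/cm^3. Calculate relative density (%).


Relative = 3.49 / 4.7 * 100 = 74.3%

74.3


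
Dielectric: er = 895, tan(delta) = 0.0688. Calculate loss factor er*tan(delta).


Loss = 895 * 0.0688 = 61.576

61.576


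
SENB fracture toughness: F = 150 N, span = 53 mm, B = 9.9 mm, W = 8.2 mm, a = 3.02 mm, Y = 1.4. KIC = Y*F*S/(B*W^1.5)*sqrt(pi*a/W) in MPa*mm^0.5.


KIC = 1.4*150*53/(9.9*8.2^1.5)*sqrt(pi*3.02/8.2) = 51.5

51.5


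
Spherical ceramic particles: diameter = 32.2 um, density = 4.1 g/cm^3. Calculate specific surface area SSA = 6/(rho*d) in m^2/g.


SSA = 6 / (4.1 * 32.2) = 0.045 m^2/g

0.045


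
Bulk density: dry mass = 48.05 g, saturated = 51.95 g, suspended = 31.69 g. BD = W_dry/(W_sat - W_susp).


BD = 48.05 / (51.95 - 31.69) = 48.05 / 20.26 = 2.372 g/cm^3

2.372


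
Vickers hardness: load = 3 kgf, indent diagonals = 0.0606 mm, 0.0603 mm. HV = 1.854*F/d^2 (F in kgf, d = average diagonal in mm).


d_avg = (0.0606+0.0603)/2 = 0.06045 mm
HV = 1.854*3/0.06045^2 = 1522

1522


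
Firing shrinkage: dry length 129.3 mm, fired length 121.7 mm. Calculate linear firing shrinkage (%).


FS = (129.3 - 121.7) / 129.3 * 100 = 5.88%

5.88


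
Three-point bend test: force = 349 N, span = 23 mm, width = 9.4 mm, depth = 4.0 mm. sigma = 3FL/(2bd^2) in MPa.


sigma = 3*349*23/(2*9.4*4.0^2) = 80.1 MPa

80.1


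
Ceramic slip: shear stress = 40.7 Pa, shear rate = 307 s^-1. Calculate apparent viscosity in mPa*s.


eta = tau/gamma * 1000 = 40.7/307 * 1000 = 132.6 mPa*s

132.6


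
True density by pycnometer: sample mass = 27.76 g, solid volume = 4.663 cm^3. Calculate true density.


TD = 27.76 / 4.663 = 5.953 g/cm^3

5.953


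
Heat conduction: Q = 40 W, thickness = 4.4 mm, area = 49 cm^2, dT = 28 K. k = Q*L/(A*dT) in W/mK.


k = 40*4.4/1000/(49/10000*28) = 1.28 W/mK

1.28


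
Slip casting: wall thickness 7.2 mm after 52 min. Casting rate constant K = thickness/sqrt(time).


K = 7.2 / sqrt(52) = 7.2 / 7.2111 = 0.998 mm/min^0.5

0.998


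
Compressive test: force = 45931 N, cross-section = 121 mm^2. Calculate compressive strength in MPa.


CS = 45931 / 121 = 379.6 MPa

379.6


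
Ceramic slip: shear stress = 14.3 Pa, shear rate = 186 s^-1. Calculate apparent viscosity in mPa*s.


eta = tau/gamma * 1000 = 14.3/186 * 1000 = 76.9 mPa*s

76.9


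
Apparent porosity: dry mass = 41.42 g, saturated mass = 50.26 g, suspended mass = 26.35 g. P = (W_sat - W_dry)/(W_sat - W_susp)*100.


P = (50.26 - 41.42) / (50.26 - 26.35) * 100 = 8.84 / 23.91 * 100 = 37.0%

37.0


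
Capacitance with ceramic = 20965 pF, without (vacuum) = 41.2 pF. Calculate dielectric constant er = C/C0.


er = 20965 / 41.2 = 508.86

508.86


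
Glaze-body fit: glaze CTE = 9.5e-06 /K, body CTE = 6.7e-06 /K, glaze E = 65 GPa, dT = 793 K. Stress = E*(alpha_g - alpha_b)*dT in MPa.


Stress = 65*1000*(9.5e-06 - 6.7e-06)*793 = 144.3 MPa

144.3


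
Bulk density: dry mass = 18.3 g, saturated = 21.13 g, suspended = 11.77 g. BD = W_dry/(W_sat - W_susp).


BD = 18.3 / (21.13 - 11.77) = 18.3 / 9.36 = 1.955 g/cm^3

1.955


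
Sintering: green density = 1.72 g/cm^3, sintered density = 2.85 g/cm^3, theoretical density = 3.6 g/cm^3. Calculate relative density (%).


Relative = 2.85 / 3.6 * 100 = 79.2%

79.2


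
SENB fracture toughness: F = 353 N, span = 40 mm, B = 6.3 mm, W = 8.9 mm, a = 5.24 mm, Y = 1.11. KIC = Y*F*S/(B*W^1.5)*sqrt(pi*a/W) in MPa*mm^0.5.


KIC = 1.11*353*40/(6.3*8.9^1.5)*sqrt(pi*5.24/8.9) = 127.43

127.43


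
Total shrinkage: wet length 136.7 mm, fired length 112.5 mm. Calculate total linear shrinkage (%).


TS = (136.7 - 112.5) / 136.7 * 100 = 17.7%

17.7


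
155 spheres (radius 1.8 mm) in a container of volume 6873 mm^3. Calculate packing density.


V_sphere = 4/3*pi*1.8^3 = 24.429 mm^3
Total V = 155*24.429 = 3786.495 mm^3
PD = 3786.495 / 6873 = 0.551

0.551


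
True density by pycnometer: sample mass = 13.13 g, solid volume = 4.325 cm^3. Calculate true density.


TD = 13.13 / 4.325 = 3.036 g/cm^3

3.036


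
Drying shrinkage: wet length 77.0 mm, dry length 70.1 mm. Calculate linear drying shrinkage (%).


DS = (77.0 - 70.1) / 77.0 * 100 = 8.96%

8.96


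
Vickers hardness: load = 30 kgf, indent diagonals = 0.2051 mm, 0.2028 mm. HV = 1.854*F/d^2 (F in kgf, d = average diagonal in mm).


d_avg = (0.2051+0.2028)/2 = 0.20395 mm
HV = 1.854*30/0.20395^2 = 1337

1337


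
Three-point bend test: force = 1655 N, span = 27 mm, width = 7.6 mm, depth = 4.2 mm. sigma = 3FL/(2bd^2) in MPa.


sigma = 3*1655*27/(2*7.6*4.2^2) = 500.0 MPa

500.0


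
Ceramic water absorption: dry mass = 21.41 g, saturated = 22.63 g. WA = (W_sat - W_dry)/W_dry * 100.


WA = (22.63 - 21.41) / 21.41 * 100 = 5.7%

5.7


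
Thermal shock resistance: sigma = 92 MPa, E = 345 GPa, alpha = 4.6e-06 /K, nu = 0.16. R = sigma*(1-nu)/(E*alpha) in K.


R = 92*(1-0.16)/(345*1000*4.6e-06) = 49 K

49


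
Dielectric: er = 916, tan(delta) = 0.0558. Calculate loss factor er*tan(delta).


Loss = 916 * 0.0558 = 51.113

51.113


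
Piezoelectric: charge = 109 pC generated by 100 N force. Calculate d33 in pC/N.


d33 = 109 / 100 = 1.1 pC/N

1.1


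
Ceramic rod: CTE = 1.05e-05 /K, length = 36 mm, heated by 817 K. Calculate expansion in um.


dL = 1.05e-05 * 36 * 817 * 1000 = 308.826 um

308.826


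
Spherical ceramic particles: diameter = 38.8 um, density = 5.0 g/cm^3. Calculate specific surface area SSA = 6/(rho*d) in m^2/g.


SSA = 6 / (5.0 * 38.8) = 0.031 m^2/g

0.031


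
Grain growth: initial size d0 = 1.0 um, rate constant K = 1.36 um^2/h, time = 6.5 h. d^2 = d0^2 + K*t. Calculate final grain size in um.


d^2 = 1.0^2 + 1.36*6.5 = 9.84
d = sqrt(9.84) = 3.14 um

3.14


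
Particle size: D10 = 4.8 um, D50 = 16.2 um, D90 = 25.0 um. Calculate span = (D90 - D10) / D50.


Span = (25.0 - 4.8) / 16.2 = 20.2 / 16.2 = 1.247

1.247


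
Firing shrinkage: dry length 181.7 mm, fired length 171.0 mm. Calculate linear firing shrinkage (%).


FS = (181.7 - 171.0) / 181.7 * 100 = 5.89%

5.89


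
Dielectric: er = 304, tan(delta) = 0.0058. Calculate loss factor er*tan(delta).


Loss = 304 * 0.0058 = 1.763

1.763


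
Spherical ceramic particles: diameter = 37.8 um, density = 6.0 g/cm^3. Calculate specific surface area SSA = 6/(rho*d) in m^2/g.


SSA = 6 / (6.0 * 37.8) = 0.026 m^2/g

0.026


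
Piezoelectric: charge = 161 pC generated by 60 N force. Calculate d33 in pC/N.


d33 = 161 / 60 = 2.7 pC/N

2.7


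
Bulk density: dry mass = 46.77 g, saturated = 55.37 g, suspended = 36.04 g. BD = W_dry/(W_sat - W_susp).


BD = 46.77 / (55.37 - 36.04) = 46.77 / 19.33 = 2.42 g/cm^3

2.42


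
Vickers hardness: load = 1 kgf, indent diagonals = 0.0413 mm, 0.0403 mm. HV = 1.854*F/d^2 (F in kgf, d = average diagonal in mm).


d_avg = (0.0413+0.0403)/2 = 0.0408 mm
HV = 1.854*1/0.0408^2 = 1114

1114


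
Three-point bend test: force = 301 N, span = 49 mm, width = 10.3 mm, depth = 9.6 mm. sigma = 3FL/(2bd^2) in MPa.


sigma = 3*301*49/(2*10.3*9.6^2) = 23.3 MPa

23.3


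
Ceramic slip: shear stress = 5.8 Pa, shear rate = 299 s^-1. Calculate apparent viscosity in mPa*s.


eta = tau/gamma * 1000 = 5.8/299 * 1000 = 19.4 mPa*s

19.4


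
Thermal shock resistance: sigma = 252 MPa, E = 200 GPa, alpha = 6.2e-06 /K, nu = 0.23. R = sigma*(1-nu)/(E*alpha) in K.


R = 252*(1-0.23)/(200*1000*6.2e-06) = 156 K

156


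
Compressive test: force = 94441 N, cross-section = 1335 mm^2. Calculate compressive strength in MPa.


CS = 94441 / 1335 = 70.7 MPa

70.7


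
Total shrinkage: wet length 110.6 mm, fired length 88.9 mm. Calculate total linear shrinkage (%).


TS = (110.6 - 88.9) / 110.6 * 100 = 19.62%

19.62


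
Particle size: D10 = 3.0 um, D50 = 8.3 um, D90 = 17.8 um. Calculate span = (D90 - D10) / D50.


Span = (17.8 - 3.0) / 8.3 = 14.8 / 8.3 = 1.783

1.783


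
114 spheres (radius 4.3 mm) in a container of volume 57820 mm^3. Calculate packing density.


V_sphere = 4/3*pi*4.3^3 = 333.0381 mm^3
Total V = 114*333.0381 = 37966.3434 mm^3
PD = 37966.3434 / 57820 = 0.657

0.657


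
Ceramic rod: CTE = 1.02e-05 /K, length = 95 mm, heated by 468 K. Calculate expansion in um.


dL = 1.02e-05 * 95 * 468 * 1000 = 453.492 um

453.492


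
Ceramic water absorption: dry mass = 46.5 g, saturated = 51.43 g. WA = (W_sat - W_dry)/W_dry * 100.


WA = (51.43 - 46.5) / 46.5 * 100 = 10.6%

10.6


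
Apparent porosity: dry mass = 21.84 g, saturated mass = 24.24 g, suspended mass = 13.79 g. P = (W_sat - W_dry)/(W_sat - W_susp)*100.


P = (24.24 - 21.84) / (24.24 - 13.79) * 100 = 2.4 / 10.45 * 100 = 23.0%

23.0


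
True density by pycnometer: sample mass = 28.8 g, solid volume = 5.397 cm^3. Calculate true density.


TD = 28.8 / 5.397 = 5.336 g/cm^3

5.336


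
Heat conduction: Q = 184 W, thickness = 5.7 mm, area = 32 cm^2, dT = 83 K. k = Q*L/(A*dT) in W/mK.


k = 184*5.7/1000/(32/10000*83) = 3.95 W/mK

3.95


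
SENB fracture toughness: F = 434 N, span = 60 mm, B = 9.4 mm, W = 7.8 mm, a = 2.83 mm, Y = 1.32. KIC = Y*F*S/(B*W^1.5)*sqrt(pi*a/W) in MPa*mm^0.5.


KIC = 1.32*434*60/(9.4*7.8^1.5)*sqrt(pi*2.83/7.8) = 179.21

179.21
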